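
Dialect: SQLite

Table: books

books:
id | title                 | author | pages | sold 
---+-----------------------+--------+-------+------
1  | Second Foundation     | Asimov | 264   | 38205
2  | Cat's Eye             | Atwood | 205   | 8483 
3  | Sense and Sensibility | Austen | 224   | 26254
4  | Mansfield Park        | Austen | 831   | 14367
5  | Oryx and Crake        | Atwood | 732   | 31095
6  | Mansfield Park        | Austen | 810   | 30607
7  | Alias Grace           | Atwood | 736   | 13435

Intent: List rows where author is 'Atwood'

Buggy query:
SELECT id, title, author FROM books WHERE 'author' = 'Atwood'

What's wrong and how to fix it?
Bug: 'author' in single quotes is a string literal, not the column; the comparison is literal-vs-literal and never true

Fix: Reference the column as author without single quotes

Corrected query:
SELECT id, title, author FROM books WHERE author = 'Atwood'

Result:
id | title          | author
---+----------------+-------
2  | Cat's Eye      | Atwood
5  | Oryx and Crake | Atwood
7  | Alias Grace    | Atwood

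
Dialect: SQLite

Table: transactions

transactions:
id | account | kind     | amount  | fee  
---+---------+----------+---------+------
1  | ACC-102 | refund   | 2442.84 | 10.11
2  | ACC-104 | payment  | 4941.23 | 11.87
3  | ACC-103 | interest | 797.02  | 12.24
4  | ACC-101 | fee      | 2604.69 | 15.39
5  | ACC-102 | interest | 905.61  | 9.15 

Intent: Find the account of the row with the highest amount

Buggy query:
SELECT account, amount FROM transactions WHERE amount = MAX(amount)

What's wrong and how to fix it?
Bug: WHERE is evaluated per row; an aggregate over the whole table isn't defined there

Fix: Wrap MAX in a scalar subquery so WHERE compares against a single value

Corrected query:
SELECT account, amount FROM transactions WHERE amount = (SELECT MAX(amount) FROM transactions)

Result:
account | amount 
--------+--------
ACC-104 | 4941.23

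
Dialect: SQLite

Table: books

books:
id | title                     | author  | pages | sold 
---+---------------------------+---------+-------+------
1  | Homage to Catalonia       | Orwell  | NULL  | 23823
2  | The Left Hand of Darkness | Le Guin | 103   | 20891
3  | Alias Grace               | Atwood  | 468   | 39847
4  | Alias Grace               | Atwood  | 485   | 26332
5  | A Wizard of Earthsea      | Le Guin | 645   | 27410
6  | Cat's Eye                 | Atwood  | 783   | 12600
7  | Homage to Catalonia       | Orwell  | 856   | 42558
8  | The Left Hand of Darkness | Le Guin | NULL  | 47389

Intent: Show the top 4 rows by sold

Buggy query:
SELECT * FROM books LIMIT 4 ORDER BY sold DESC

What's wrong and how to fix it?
Bug: ORDER BY cannot follow LIMIT; LIMIT is the final clause

Fix: Swap the clauses: ORDER BY first, then LIMIT

Corrected query:
SELECT * FROM books ORDER BY sold DESC LIMIT 4

Result:
id | title                     | author  | pages | sold 
---+---------------------------+---------+-------+------
8  | The Left Hand of Darkness | Le Guin | NULL  | 47389
7  | Homage to Catalonia       | Orwell  | 856   | 42558
3  | Alias Grace               | Atwood  | 468   | 39847
5  | A Wizard of Earthsea      | Le Guin | 645   | 27410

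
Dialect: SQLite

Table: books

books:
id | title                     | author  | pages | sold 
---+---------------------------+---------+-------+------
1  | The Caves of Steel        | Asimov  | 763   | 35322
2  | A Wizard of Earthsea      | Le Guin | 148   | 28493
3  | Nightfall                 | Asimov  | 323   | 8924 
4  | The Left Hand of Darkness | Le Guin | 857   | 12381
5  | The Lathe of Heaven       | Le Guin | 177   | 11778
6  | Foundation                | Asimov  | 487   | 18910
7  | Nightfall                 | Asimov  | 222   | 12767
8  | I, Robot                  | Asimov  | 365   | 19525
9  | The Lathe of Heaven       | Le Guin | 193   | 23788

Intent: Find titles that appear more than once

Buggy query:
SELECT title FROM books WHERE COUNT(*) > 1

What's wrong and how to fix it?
Bug: COUNT(*) is an aggregate and cannot be used in WHERE

Fix: GROUP BY title, then filter groups with HAVING COUNT(*) > 1

Corrected query:
SELECT title FROM books GROUP BY title HAVING COUNT(*) > 1

Result:
title              
-------------------
Nightfall          
The Lathe of Heaven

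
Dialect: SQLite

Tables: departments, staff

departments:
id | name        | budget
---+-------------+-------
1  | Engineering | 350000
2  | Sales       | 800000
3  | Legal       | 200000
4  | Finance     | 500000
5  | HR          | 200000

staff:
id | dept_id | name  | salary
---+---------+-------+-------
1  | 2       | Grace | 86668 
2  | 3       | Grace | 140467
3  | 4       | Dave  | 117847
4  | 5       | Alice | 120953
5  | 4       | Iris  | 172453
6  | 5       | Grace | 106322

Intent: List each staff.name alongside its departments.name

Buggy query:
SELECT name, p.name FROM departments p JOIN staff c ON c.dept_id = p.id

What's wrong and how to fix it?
Bug: 'name' exists in both joined tables, so the database can't tell which one is meant

Fix: Prefix ambiguous columns with the table alias

Corrected query:
SELECT c.name, p.name FROM departments p JOIN staff c ON c.dept_id = p.id

Result:
name  | name   
------+--------
Grace | Sales  
Grace | Legal  
Dave  | Finance
Alice | HR     
Iris  | Finance
Grace | HR     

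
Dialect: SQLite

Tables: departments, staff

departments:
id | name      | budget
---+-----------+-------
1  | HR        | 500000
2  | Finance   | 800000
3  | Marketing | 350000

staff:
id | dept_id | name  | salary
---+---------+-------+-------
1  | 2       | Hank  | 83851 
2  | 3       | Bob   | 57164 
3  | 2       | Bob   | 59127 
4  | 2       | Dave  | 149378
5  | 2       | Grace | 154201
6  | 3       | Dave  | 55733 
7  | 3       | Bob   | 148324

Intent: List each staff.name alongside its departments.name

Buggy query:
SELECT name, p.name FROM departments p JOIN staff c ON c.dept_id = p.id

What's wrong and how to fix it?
Bug: 'name' exists in both joined tables, so the database can't tell which one is meant

Fix: Prefix ambiguous columns with the table alias

Corrected query:
SELECT c.name, p.name FROM departments p JOIN staff c ON c.dept_id = p.id

Result:
name  | name     
------+----------
Hank  | Finance  
Bob   | Marketing
Bob   | Finance  
Dave  | Finance  
Grace | Finance  
Dave  | Marketing
Bob   | Marketing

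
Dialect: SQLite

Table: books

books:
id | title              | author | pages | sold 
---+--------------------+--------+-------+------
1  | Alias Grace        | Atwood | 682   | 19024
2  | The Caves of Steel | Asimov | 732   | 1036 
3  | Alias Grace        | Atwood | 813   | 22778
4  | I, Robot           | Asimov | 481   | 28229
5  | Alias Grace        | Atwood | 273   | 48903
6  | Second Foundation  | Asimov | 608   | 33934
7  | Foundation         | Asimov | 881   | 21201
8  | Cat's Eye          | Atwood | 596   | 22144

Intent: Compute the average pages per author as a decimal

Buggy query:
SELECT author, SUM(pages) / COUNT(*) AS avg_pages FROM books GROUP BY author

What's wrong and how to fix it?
Bug: SUM(pages) and COUNT(*) are both integers; the division truncates the fractional part

Fix: Cast one side to REAL so the division keeps the fractional part

Corrected query:
SELECT author, SUM(pages) * 1.0 / COUNT(*) AS avg_pages FROM books GROUP BY author

Result:
author | avg_pages
-------+----------
Asimov | 675.5    
Atwood | 591      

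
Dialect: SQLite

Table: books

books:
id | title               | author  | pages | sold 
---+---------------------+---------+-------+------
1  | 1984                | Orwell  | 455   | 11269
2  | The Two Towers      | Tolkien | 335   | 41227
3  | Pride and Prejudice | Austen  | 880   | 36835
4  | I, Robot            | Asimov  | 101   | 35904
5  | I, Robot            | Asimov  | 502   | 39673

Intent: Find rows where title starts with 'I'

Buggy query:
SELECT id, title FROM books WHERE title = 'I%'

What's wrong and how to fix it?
Bug: '=' compares the literal string including the % character; pattern matching needs LIKE

Fix: Use LIKE for wildcard pattern matching

Corrected query:
SELECT id, title FROM books WHERE title LIKE 'I%'

Result:
id | title   
---+---------
4  | I, Robot
5  | I, Robot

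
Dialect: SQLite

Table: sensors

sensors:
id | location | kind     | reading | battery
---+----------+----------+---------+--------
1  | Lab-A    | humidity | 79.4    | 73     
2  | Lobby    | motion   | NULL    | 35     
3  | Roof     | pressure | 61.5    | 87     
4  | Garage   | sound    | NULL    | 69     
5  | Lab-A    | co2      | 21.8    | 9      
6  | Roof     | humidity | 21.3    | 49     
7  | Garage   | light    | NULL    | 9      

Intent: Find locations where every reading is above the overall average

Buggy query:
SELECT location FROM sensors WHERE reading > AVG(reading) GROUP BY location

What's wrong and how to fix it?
Bug: WHERE evaluates per row before aggregation, so AVG() is unavailable

Fix: Use a subquery for AVG and a HAVING MIN(...) filter so the condition holds for every row in the group

Corrected query:
SELECT location FROM sensors GROUP BY location HAVING MIN(reading) > (SELECT AVG(reading) FROM sensors)

Result:
(no rows)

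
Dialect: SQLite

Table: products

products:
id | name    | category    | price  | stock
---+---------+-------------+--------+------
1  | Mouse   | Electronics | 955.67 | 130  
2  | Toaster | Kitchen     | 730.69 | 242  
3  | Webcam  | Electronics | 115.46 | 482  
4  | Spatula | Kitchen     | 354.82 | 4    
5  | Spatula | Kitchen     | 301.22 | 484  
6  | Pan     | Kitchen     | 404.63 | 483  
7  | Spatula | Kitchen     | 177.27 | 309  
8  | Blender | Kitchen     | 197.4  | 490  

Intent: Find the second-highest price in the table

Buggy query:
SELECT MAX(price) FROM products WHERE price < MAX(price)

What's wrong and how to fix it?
Bug: MAX(price) on the right of the comparison is an aggregate-in-WHERE error

Fix: Put the inner MAX in a scalar subquery

Corrected query:
SELECT MAX(price) FROM products WHERE price < (SELECT MAX(price) FROM products)

Result:
MAX(price)
----------
730.69    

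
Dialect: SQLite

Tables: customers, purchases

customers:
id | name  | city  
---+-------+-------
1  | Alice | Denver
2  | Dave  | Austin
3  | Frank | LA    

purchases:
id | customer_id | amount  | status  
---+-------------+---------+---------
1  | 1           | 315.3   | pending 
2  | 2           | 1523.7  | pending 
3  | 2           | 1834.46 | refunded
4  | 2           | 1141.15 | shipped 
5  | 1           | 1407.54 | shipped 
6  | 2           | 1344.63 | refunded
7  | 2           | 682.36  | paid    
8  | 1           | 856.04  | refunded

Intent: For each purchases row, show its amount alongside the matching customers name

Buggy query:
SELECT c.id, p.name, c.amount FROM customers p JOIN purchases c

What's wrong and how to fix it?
Bug: JOIN with no ON clause produces a cartesian product; every purchases row pairs with every customers row

Fix: Add ON c.customer_id = p.id to the JOIN

Corrected query:
SELECT c.id, p.name, c.amount FROM customers p JOIN purchases c ON c.customer_id = p.id

Result:
id | name  | amount 
---+-------+--------
1  | Alice | 315.3  
2  | Dave  | 1523.7 
3  | Dave  | 1834.46
4  | Dave  | 1141.15
5  | Alice | 1407.54
6  | Dave  | 1344.63
7  | Dave  | 682.36 
8  | Alice | 856.04 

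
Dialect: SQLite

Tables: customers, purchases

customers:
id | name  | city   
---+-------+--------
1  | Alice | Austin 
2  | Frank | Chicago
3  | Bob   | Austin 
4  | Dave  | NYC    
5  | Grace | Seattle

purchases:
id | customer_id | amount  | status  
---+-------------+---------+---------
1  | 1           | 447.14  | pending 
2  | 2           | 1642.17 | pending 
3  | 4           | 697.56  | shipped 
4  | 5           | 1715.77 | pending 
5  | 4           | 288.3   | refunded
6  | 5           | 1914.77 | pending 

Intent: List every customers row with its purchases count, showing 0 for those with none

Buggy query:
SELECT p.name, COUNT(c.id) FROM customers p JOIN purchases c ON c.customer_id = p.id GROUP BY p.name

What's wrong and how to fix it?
Bug: INNER JOIN drops customers rows that have no matching purchases rows

Fix: Use LEFT JOIN so parents without children still appear (COUNT(c.id) gives 0)

Corrected query:
SELECT p.name, COUNT(c.id) FROM customers p LEFT JOIN purchases c ON c.customer_id = p.id GROUP BY p.name

Result:
name  | COUNT(c.id)
------+------------
Alice | 1          
Bob   | 0          
Dave  | 2          
Frank | 1          
Grace | 2          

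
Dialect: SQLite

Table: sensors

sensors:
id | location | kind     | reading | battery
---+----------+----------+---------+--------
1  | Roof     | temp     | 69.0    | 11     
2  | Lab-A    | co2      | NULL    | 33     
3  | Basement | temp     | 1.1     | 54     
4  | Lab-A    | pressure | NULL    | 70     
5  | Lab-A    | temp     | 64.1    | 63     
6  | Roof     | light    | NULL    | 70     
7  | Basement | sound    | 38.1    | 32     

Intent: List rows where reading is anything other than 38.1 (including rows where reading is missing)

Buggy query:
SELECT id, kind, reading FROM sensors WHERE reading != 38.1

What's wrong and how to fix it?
Bug: Inequality against NULL is unknown, not true; rows with NULL are dropped

Fix: Add an explicit OR reading IS NULL to include the missing-value rows

Corrected query:
SELECT id, kind, reading FROM sensors WHERE reading != 38.1 OR reading IS NULL

Result:
id | kind     | reading
---+----------+--------
1  | temp     | 69     
2  | co2      | NULL   
3  | temp     | 1.1    
4  | pressure | NULL   
5  | temp     | 64.1   
6  | light    | NULL   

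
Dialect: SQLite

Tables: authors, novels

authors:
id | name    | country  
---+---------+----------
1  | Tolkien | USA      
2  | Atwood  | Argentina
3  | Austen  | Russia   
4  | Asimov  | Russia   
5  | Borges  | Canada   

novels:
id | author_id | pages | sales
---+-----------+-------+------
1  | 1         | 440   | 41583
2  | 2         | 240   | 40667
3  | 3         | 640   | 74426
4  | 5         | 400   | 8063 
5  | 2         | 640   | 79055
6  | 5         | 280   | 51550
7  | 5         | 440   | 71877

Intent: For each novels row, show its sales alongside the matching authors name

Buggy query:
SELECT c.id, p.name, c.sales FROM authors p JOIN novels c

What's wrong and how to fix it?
Bug: Missing join condition: each novels row is matched to all authors rows instead of just its own

Fix: Add ON c.author_id = p.id to the JOIN

Corrected query:
SELECT c.id, p.name, c.sales FROM authors p JOIN novels c ON c.author_id = p.id

Result:
id | name    | sales
---+---------+------
1  | Tolkien | 41583
2  | Atwood  | 40667
3  | Austen  | 74426
4  | Borges  | 8063 
5  | Atwood  | 79055
6  | Borges  | 51550
7  | Borges  | 71877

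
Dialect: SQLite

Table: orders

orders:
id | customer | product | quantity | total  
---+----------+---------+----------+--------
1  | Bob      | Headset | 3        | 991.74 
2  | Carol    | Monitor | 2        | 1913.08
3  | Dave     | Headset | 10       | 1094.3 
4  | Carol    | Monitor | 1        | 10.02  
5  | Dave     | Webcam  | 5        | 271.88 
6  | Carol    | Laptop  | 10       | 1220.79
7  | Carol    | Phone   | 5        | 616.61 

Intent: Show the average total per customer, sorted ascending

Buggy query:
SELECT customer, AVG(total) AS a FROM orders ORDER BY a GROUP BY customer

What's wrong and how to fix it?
Bug: ORDER BY appears before GROUP BY; SQL clause order requires GROUP BY first

Fix: Move ORDER BY to the end, after GROUP BY

Corrected query:
SELECT customer, AVG(total) AS a FROM orders GROUP BY customer ORDER BY a

Result:
customer | a      
---------+--------
Dave     | 683.09 
Carol    | 940.125
Bob      | 991.74 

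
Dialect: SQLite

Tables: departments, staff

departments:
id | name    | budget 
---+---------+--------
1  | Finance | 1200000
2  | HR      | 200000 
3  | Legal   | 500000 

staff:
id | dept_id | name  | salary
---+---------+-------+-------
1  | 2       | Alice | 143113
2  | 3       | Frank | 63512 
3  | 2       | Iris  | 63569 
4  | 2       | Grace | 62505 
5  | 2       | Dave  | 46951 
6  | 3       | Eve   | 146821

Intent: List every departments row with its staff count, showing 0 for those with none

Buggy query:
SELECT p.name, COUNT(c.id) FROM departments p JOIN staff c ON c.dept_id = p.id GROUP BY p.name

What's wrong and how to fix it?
Bug: An inner join excludes parents with zero children

Fix: Switch to LEFT JOIN to retain unmatched parent rows

Corrected query:
SELECT p.name, COUNT(c.id) FROM departments p LEFT JOIN staff c ON c.dept_id = p.id GROUP BY p.name

Result:
name    | COUNT(c.id)
--------+------------
Finance | 0          
HR      | 4          
Legal   | 2          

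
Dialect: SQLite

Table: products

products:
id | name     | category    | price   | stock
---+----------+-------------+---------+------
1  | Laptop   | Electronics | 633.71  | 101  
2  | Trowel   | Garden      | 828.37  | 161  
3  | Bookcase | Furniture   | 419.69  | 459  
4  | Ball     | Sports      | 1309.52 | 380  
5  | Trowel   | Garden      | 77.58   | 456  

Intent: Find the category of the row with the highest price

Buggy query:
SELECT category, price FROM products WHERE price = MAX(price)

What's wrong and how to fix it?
Bug: MAX(price) is an aggregate and cannot be used directly in WHERE

Fix: Wrap MAX in a scalar subquery so WHERE compares against a single value

Corrected query:
SELECT category, price FROM products WHERE price = (SELECT MAX(price) FROM products)

Result:
category | price  
---------+--------
Sports   | 1309.52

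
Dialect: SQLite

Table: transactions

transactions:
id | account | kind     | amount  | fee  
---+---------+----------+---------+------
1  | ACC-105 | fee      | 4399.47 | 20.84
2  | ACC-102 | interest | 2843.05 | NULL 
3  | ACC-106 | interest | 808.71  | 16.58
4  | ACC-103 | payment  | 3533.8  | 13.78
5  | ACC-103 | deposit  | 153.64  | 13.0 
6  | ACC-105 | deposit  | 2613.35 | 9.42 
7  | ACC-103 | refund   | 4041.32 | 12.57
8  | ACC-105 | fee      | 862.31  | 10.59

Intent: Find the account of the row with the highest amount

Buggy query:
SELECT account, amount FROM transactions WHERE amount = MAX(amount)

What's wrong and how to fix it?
Bug: MAX(amount) is an aggregate and cannot be used directly in WHERE

Fix: Use a subquery: WHERE amount = (SELECT MAX(amount) FROM transactions)

Corrected query:
SELECT account, amount FROM transactions WHERE amount = (SELECT MAX(amount) FROM transactions)

Result:
account | amount 
--------+--------
ACC-105 | 4399.47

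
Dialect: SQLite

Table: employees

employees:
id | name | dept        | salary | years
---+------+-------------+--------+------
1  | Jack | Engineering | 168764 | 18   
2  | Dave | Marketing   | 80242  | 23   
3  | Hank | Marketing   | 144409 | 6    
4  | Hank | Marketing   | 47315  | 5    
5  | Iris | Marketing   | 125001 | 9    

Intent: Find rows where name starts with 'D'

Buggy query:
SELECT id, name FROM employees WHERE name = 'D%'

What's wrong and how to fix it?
Bug: '=' compares the literal string including the % character; pattern matching needs LIKE

Fix: Replace '=' with LIKE so 'D%' is treated as a pattern

Corrected query:
SELECT id, name FROM employees WHERE name LIKE 'D%'

Result:
id | name
---+-----
2  | Dave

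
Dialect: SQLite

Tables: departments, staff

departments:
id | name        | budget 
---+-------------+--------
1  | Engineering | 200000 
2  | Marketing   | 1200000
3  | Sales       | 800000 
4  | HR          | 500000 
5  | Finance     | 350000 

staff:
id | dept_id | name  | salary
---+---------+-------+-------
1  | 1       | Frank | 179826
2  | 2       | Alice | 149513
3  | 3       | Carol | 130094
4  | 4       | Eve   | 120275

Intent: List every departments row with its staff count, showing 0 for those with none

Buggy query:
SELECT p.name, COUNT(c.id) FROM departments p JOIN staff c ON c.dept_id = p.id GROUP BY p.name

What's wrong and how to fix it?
Bug: An inner join excludes parents with zero children

Fix: Switch to LEFT JOIN to retain unmatched parent rows

Corrected query:
SELECT p.name, COUNT(c.id) FROM departments p LEFT JOIN staff c ON c.dept_id = p.id GROUP BY p.name

Result:
name        | COUNT(c.id)
------------+------------
Engineering | 1          
Finance     | 0          
HR          | 1          
Marketing   | 1          
Sales       | 1          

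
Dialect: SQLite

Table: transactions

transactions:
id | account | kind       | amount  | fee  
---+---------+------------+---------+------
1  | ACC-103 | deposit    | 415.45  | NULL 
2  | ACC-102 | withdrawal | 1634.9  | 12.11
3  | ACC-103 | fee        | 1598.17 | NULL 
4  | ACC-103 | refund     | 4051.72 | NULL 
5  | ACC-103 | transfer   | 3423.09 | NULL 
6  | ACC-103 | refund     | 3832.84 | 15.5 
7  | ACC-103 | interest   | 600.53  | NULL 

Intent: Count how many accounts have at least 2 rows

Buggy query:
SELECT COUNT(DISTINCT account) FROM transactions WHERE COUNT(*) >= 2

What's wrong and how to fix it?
Bug: WHERE filters individual rows, not groups, so a group-level COUNT is invalid there

Fix: Use a subquery that GROUPs and filters with HAVING, then count its rows

Corrected query:
SELECT COUNT(*) FROM (SELECT account FROM transactions GROUP BY account HAVING COUNT(*) >= 2)

Result:
COUNT(*)
--------
1       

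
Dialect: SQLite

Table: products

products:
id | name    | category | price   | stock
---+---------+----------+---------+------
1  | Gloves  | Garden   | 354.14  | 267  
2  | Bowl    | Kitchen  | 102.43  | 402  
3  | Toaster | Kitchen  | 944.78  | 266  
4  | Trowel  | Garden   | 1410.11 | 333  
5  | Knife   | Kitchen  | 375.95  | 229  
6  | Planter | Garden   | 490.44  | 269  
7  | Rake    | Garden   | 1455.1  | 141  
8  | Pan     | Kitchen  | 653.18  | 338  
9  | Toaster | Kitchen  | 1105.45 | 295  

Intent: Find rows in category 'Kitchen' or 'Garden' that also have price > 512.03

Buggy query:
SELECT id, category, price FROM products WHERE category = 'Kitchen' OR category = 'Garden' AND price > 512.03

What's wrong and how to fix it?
Bug: Without parentheses, AND is evaluated before OR, so the price filter only applies to the 'Garden' branch

Fix: Add parentheses around the OR so the AND applies to both alternatives

Corrected query:
SELECT id, category, price FROM products WHERE (category = 'Kitchen' OR category = 'Garden') AND price > 512.03

Result:
id | category | price  
---+----------+--------
3  | Kitchen  | 944.78 
4  | Garden   | 1410.11
7  | Garden   | 1455.1 
8  | Kitchen  | 653.18 
9  | Kitchen  | 1105.45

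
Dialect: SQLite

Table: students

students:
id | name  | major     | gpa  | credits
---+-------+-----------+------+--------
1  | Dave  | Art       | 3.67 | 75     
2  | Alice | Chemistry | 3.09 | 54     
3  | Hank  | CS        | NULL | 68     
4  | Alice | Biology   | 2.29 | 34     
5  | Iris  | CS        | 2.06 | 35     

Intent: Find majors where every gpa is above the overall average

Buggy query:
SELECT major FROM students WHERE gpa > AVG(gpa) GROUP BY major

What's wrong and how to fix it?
Bug: AVG() is an aggregate; it can't sit directly in WHERE

Fix: Compute the overall average in a scalar subquery and compare each group's MIN against it in HAVING

Corrected query:
SELECT major FROM students GROUP BY major HAVING MIN(gpa) > (SELECT AVG(gpa) FROM students)

Result:
major    
---------
Art      
Chemistry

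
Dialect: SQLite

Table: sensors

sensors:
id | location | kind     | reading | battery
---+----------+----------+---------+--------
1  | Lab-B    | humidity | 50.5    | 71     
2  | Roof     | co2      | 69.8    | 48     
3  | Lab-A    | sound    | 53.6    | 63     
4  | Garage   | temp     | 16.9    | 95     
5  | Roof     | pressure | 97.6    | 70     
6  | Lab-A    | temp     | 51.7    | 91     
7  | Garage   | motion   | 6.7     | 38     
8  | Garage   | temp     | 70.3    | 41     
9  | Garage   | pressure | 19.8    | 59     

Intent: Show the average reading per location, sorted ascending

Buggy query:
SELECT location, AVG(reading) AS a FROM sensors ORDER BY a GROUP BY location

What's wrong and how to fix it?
Bug: ORDER BY appears before GROUP BY; SQL clause order requires GROUP BY first

Fix: Reorder: SELECT … FROM … GROUP BY … ORDER BY …

Corrected query:
SELECT location, AVG(reading) AS a FROM sensors GROUP BY location ORDER BY a

Result:
location | a     
---------+-------
Garage   | 28.425
Lab-B    | 50.5  
Lab-A    | 52.65 
Roof     | 83.7  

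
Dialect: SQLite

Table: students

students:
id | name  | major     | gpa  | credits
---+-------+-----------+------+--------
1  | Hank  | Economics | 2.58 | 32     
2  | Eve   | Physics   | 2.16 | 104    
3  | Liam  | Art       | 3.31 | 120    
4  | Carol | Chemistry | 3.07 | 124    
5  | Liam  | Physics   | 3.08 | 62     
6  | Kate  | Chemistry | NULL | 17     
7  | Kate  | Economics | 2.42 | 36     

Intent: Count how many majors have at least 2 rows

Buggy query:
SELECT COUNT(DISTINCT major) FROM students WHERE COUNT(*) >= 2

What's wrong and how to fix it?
Bug: COUNT(*) cannot appear in WHERE; the per-group count doesn't exist yet

Fix: Use a subquery that GROUPs and filters with HAVING, then count its rows

Corrected query:
SELECT COUNT(*) FROM (SELECT major FROM students GROUP BY major HAVING COUNT(*) >= 2)

Result:
COUNT(*)
--------
3       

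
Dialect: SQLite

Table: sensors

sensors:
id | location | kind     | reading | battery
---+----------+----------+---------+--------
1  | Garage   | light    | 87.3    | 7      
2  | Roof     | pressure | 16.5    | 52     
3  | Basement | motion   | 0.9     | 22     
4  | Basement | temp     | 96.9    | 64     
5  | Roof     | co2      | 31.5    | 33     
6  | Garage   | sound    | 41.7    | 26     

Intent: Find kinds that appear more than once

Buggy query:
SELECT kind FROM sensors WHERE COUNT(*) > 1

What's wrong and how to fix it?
Bug: COUNT(*) is an aggregate and cannot be used in WHERE

Fix: GROUP BY kind, then filter groups with HAVING COUNT(*) > 1

Corrected query:
SELECT kind FROM sensors GROUP BY kind HAVING COUNT(*) > 1

Result:
(no rows)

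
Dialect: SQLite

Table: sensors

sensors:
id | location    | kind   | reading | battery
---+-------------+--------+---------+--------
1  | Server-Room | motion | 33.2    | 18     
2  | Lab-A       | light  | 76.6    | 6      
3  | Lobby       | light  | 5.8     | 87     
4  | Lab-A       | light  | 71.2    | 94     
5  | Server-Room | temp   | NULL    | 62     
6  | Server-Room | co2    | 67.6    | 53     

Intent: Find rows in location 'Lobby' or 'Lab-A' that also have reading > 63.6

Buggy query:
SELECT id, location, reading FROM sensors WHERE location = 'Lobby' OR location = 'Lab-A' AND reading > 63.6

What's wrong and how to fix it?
Bug: Without parentheses, AND is evaluated before OR, so the reading filter only applies to the 'Lab-A' branch

Fix: Add parentheses around the OR so the AND applies to both alternatives

Corrected query:
SELECT id, location, reading FROM sensors WHERE (location = 'Lobby' OR location = 'Lab-A') AND reading > 63.6

Result:
id | location | reading
---+----------+--------
2  | Lab-A    | 76.6   
4  | Lab-A    | 71.2   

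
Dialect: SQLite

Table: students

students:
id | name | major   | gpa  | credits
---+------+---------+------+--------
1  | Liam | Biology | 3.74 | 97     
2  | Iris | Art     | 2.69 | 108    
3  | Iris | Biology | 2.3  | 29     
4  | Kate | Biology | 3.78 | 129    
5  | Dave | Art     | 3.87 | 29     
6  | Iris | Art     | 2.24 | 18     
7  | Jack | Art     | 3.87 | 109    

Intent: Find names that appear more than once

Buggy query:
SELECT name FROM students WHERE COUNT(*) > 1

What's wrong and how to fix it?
Bug: WHERE can't reference COUNT(*); aggregates are computed after WHERE

Fix: GROUP BY name, then filter groups with HAVING COUNT(*) > 1

Corrected query:
SELECT name FROM students GROUP BY name HAVING COUNT(*) > 1

Result:
name
----
Iris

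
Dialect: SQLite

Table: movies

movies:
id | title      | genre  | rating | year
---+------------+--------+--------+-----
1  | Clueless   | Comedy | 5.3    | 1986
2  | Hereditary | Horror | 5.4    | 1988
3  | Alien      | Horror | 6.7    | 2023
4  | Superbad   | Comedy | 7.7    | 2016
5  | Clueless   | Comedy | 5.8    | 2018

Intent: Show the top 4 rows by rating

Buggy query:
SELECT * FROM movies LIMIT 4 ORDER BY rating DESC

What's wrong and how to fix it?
Bug: ORDER BY cannot follow LIMIT; LIMIT is the final clause

Fix: Sort with ORDER BY, then apply LIMIT

Corrected query:
SELECT * FROM movies ORDER BY rating DESC LIMIT 4

Result:
id | title      | genre  | rating | year
---+------------+--------+--------+-----
4  | Superbad   | Comedy | 7.7    | 2016
3  | Alien      | Horror | 6.7    | 2023
5  | Clueless   | Comedy | 5.8    | 2018
2  | Hereditary | Horror | 5.4    | 1988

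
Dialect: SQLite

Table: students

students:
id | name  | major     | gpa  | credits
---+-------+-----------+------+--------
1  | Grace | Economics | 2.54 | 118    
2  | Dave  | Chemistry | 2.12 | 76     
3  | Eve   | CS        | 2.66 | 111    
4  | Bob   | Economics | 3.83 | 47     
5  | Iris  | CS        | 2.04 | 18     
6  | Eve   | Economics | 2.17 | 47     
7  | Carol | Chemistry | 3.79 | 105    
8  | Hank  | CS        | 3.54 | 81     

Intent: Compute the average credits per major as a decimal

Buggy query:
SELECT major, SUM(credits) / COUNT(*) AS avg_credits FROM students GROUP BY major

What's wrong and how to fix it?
Bug: SUM(credits) and COUNT(*) are both integers; the division truncates the fractional part

Fix: Cast one side to REAL so the division keeps the fractional part

Corrected query:
SELECT major, SUM(credits) * 1.0 / COUNT(*) AS avg_credits FROM students GROUP BY major

Result:
major     | avg_credits
----------+------------
CS        | 70         
Chemistry | 90.5       
Economics | 70.666667  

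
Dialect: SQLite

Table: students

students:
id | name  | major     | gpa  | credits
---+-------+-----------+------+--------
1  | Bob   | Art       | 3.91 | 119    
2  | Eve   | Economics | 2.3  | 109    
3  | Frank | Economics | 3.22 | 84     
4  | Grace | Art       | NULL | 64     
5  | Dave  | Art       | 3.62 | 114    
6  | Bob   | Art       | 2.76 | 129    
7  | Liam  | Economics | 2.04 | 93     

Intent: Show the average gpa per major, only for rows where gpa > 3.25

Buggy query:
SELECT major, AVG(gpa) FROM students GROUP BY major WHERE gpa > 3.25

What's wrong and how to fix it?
Bug: Row-level WHERE must come before GROUP BY in the clause order

Fix: Move the WHERE clause before GROUP BY

Corrected query:
SELECT major, AVG(gpa) FROM students WHERE gpa > 3.25 GROUP BY major

Result:
major | AVG(gpa)
------+---------
Art   | 3.765   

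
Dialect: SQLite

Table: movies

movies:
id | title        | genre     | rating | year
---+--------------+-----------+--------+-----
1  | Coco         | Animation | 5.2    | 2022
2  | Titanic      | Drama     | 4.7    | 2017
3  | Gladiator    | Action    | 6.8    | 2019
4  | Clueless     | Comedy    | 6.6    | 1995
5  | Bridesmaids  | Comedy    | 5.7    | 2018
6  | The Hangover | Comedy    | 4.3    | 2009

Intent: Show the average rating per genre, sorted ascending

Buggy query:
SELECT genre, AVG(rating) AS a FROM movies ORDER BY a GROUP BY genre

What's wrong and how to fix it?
Bug: GROUP BY must precede ORDER BY

Fix: Reorder: SELECT … FROM … GROUP BY … ORDER BY …

Corrected query:
SELECT genre, AVG(rating) AS a FROM movies GROUP BY genre ORDER BY a

Result:
genre     | a       
----------+---------
Drama     | 4.7     
Animation | 5.2     
Comedy    | 5.533333
Action    | 6.8     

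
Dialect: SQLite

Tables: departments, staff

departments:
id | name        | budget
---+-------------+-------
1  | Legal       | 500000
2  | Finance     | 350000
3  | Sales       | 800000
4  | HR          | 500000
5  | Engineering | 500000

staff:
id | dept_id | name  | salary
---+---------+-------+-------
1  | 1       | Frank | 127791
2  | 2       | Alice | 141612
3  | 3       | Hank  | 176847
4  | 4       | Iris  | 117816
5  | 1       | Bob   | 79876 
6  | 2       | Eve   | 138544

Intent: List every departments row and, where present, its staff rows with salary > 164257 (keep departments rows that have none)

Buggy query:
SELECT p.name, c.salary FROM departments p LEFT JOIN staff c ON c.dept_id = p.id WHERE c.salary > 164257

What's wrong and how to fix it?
Bug: A WHERE condition on the right-hand table after LEFT JOIN drops unmatched parents

Fix: Move the right-table condition into the ON clause so unmatched parents are kept

Corrected query:
SELECT p.name, c.salary FROM departments p LEFT JOIN staff c ON c.dept_id = p.id AND c.salary > 164257

Result:
name        | salary
------------+-------
Legal       | NULL  
Finance     | NULL  
Sales       | 176847
HR          | NULL  
Engineering | NULL  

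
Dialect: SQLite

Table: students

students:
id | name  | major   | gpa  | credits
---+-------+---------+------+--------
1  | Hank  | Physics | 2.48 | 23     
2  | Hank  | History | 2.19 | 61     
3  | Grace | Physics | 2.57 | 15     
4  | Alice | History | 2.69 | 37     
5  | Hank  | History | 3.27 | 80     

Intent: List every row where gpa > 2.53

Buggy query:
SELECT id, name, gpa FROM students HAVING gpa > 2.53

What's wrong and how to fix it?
Bug: This is a non-aggregate query (no GROUP BY, no aggregates), so in SQLite the HAVING clause is invalid here; a row-level condition belongs in WHERE

Fix: Replace HAVING with WHERE since the condition applies to individual rows

Corrected query:
SELECT id, name, gpa FROM students WHERE gpa > 2.53

Result:
id | name  | gpa 
---+-------+-----
3  | Grace | 2.57
4  | Alice | 2.69
5  | Hank  | 3.27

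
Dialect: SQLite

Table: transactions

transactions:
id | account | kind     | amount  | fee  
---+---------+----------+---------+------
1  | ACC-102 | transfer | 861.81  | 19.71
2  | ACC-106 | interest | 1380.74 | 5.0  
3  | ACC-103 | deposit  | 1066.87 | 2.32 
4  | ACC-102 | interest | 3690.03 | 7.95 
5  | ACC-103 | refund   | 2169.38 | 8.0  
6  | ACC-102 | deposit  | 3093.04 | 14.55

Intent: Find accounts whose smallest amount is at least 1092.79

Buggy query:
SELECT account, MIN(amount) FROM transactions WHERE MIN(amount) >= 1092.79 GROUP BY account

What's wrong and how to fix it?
Bug: MIN() in WHERE is a misuse of aggregate

Fix: Use HAVING for the per-group MIN condition

Corrected query:
SELECT account, MIN(amount) FROM transactions GROUP BY account HAVING MIN(amount) >= 1092.79

Result:
account | MIN(amount)
--------+------------
ACC-106 | 1380.74    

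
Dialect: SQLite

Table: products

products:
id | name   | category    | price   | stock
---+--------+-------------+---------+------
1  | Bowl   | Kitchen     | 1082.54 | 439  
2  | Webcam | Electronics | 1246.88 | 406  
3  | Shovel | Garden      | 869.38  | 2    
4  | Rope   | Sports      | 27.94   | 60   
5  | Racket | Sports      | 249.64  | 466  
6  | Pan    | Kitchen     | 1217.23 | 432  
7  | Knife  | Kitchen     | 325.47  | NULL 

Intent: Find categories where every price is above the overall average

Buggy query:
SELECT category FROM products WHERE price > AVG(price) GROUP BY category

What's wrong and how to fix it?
Bug: AVG() is an aggregate; it can't sit directly in WHERE

Fix: Use a subquery for AVG and a HAVING MIN(...) filter so the condition holds for every row in the group

Corrected query:
SELECT category FROM products GROUP BY category HAVING MIN(price) > (SELECT AVG(price) FROM products)

Result:
category   
-----------
Electronics
Garden     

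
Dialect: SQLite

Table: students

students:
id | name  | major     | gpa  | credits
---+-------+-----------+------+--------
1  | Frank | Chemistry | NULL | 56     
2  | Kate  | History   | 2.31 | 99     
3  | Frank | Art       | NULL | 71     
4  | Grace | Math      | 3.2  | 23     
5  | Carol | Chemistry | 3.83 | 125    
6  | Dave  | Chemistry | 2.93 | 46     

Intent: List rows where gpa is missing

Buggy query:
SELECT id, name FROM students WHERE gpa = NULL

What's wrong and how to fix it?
Bug: Comparing to NULL with '=' never matches; NULL = NULL is unknown, not true

Fix: Use IS NULL to test for NULL

Corrected query:
SELECT id, name FROM students WHERE gpa IS NULL

Result:
id | name 
---+------
1  | Frank
3  | Frank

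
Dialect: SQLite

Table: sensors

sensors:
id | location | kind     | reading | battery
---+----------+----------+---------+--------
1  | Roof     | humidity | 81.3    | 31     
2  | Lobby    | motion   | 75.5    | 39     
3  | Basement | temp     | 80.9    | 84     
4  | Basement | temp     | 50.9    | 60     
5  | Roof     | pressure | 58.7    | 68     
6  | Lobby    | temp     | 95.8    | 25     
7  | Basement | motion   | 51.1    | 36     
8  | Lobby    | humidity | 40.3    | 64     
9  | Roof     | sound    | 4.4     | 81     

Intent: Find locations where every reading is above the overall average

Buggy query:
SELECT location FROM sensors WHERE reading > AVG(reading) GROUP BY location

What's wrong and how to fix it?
Bug: WHERE evaluates per row before aggregation, so AVG() is unavailable

Fix: Use a subquery for AVG and a HAVING MIN(...) filter so the condition holds for every row in the group

Corrected query:
SELECT location FROM sensors GROUP BY location HAVING MIN(reading) > (SELECT AVG(reading) FROM sensors)

Result:
(no rows)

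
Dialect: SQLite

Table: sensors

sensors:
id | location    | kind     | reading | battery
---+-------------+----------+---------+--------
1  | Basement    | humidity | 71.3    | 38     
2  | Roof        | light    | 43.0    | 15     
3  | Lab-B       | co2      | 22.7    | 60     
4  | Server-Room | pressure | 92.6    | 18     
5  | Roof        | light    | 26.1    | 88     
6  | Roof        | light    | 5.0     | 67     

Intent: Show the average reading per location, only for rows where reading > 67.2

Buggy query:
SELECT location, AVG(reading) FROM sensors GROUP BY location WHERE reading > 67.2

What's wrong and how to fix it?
Bug: Row-level WHERE must come before GROUP BY in the clause order

Fix: Move the WHERE clause before GROUP BY

Corrected query:
SELECT location, AVG(reading) FROM sensors WHERE reading > 67.2 GROUP BY location

Result:
location    | AVG(reading)
------------+-------------
Basement    | 71.3        
Server-Room | 92.6        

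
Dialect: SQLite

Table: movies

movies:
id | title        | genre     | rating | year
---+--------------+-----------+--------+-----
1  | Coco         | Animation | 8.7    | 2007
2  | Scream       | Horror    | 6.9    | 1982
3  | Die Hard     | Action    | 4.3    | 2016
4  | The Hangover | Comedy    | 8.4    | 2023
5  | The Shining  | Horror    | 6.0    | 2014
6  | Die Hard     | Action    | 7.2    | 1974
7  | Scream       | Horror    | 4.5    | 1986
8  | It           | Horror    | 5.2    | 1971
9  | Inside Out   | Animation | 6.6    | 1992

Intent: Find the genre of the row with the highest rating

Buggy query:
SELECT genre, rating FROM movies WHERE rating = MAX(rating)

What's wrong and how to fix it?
Bug: WHERE is evaluated per row; an aggregate over the whole table isn't defined there

Fix: Wrap MAX in a scalar subquery so WHERE compares against a single value

Corrected query:
SELECT genre, rating FROM movies WHERE rating = (SELECT MAX(rating) FROM movies)

Result:
genre     | rating
----------+-------
Animation | 8.7   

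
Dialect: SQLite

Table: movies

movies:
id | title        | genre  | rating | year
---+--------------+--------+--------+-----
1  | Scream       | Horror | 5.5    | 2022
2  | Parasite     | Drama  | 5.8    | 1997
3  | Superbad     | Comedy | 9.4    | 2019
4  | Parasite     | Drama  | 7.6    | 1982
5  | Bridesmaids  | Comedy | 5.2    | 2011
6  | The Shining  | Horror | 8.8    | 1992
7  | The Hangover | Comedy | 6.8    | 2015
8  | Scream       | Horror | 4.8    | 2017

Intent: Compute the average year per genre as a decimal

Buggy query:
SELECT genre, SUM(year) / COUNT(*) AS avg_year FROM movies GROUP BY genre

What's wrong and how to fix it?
Bug: SUM(year) and COUNT(*) are both integers; the division truncates the fractional part

Fix: Cast one side to REAL so the division keeps the fractional part

Corrected query:
SELECT genre, SUM(year) * 1.0 / COUNT(*) AS avg_year FROM movies GROUP BY genre

Result:
genre  | avg_year   
-------+------------
Comedy | 2015       
Drama  | 1989.5     
Horror | 2010.333333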